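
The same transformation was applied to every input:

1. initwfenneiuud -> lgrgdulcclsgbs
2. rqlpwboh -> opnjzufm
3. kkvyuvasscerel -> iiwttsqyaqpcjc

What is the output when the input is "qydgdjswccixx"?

What's happening: shift every letter 2 places backward in the alphabet (wrapping around), then swap each adjacent pair of characters (1↔2, 3↔4, ...).
"qydgdjswccixx" → "owbebhquaagvv" → "woebhbuqaavgv".

woebhbuqaavgv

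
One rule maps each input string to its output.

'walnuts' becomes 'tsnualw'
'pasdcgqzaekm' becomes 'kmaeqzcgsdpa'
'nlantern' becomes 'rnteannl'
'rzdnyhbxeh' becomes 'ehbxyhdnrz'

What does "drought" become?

The transformation: reverse the string, then swap each adjacent pair of characters (1↔2, 3↔4, ...).
Doing the same to "drought": "htugrod".

htugrod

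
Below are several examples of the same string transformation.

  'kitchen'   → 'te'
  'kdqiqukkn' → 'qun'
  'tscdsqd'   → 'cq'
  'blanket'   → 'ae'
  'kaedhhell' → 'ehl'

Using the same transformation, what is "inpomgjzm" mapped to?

pgm

Looking at the pairs, the operation is to keep one character in every 3, starting at position 3 (positions 3rd, 6th, 9th, ...).
So "inpomgjzm" becomes "pgm".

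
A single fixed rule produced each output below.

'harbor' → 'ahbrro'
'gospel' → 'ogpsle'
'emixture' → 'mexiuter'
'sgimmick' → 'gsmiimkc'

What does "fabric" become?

The transformation: swap each adjacent pair of characters (1↔2, 3↔4, ...).
So "fabric" becomes "afrbci".

afrbci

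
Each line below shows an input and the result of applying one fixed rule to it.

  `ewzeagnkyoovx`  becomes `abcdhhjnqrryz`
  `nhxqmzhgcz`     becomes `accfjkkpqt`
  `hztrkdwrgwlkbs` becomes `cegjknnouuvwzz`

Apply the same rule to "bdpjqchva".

defgkmsty

Each output is the input with this applied: shift every letter 3 places forward in the alphabet (wrapping around), then sort the characters into alphabetical order.
"bdpjqchva" → "egsmtfkyd" → "defgkmsty".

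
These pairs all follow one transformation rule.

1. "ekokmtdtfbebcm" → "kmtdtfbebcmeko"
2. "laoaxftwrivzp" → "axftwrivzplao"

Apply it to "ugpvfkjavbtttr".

vfkjavbtttrugp

What's happening: move the first 3 characters to the end (rotate left by 3).
"ugpvfkjavbtttr" → "vfkjavbtttrugp".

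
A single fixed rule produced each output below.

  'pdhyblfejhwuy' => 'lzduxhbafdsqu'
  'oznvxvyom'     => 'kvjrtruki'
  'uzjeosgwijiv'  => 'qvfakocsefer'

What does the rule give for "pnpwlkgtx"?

ljlshgcpt

Looking at the pairs, the operation is to shift every letter 4 places backward in the alphabet (wrapping around).
"pnpwlkgtx" → "ljlshgcpt".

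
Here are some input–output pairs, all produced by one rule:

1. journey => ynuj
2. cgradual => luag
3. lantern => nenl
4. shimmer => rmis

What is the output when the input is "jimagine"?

The pattern: reverse the string, then keep every other character starting from the first (positions 1st, 3rd, 5th, ...).
Applying both steps to "jimagine": "enigamij", then "eiai".
(Check on "journey": → "yenruoj" → "ynuj" ✓)

eiai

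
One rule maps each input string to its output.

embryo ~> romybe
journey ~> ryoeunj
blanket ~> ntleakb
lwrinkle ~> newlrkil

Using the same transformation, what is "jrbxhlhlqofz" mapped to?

Rule — take characters alternately from the front and the back (1st, last, 2nd, 2nd-last, ...), then swap the first and last characters.
Starting from "jrbxhlhlqofz": after the first operation, "jzrfboxqhllh"; after the second, "hzrfboxqhllj".

hzrfboxqhllj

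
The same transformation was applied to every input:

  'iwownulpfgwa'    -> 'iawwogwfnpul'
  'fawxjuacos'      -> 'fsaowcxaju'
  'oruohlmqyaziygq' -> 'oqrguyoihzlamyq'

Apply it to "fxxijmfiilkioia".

faxixoiijkmlfii

What's happening: take characters alternately from the front and the back (1st, last, 2nd, 2nd-last, ...).
On "fxxijmfiilkioia" that produces "faxixoiijkmlfii".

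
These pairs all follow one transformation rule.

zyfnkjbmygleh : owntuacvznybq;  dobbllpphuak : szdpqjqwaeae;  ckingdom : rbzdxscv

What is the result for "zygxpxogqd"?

Rule — take characters alternately from the front and the back (1st, last, 2nd, 2nd-last, ...), then shift every letter 11 places backward in the alphabet (wrapping around).
So "zygxpxogqd" becomes "osnfvvmdem".

osnfvvmdem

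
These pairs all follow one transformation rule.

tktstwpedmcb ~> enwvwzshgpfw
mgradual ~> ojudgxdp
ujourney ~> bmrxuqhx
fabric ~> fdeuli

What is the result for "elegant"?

The rule is to swap the first and last characters, then shift every letter 3 places forward in the alphabet (wrapping around).
For "elegant", step one produces "tlegane"; step two turns that into "wohjdqh".
(Check on "tktstwpedmcb": → "bktstwpedmct" → "enwvwzshgpfw" ✓)

wohjdqh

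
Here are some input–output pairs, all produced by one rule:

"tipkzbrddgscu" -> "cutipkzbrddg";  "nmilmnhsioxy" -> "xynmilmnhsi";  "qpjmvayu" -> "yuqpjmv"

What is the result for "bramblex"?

Looking at the pairs, the operation is to move the last 2 characters to the front (rotate right by 2), then delete the last character.
So "bramblex" becomes "exbramb".

exbramb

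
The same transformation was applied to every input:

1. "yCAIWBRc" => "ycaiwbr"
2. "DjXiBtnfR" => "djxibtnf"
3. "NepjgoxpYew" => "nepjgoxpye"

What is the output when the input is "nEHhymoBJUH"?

nehhymobju

The transformation: delete the last character, then convert every letter to lowercase.
On "nEHhymoBJUH": the first step gives "nEHhymoBJU", and the second then gives "nehhymobju".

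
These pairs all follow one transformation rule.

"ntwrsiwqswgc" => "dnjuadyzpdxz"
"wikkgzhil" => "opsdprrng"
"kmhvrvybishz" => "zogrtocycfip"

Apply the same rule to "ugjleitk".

parbnqsl

The pattern: move the last 3 characters to the front (rotate right by 3), then shift every letter 7 places forward in the alphabet (wrapping around).
So "ugjleitk" becomes "parbnqsl".
(Check on "wikkgzhil": → "hilwikkgz" → "opsdprrng" ✓)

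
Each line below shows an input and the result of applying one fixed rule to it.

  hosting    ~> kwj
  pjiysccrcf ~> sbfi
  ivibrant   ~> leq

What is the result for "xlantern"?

Looking at the pairs, the operation is to shift every letter 3 places forward in the alphabet (wrapping around), then keep one character in every 3, starting at position 1 (positions 1st, 4th, 7th, ...).
Working it through for "xlantern": intermediate "aodqwhuq", final "aqu".
(Check on "hosting": → "krvwlqj" → "kwj" ✓)

aqu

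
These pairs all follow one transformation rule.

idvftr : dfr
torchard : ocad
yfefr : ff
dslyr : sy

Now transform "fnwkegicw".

What's happening: keep every other character starting from the second (positions 2nd, 4th, 6th, ...).
On "fnwkegicw" that produces "nkgc".

nkgc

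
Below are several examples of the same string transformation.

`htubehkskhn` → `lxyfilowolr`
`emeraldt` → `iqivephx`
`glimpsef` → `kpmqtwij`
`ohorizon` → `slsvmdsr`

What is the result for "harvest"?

Each output is the input with this applied: shift every letter 4 places forward in the alphabet (wrapping around).
So "harvest" becomes "levziwx".

levziwx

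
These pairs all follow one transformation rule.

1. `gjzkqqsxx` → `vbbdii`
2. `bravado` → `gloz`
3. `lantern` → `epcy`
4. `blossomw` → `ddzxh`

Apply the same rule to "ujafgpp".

Each output is the input with this applied: delete the first 3 characters, then shift every letter 11 places forward in the alphabet (wrapping around).
For "ujafgpp", step one produces "fgpp"; step two turns that into "qraa".

qraa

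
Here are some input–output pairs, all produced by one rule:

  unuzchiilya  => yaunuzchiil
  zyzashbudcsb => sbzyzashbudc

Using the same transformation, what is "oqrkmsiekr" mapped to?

kroqrkmsie

Rule — move the last 2 characters to the front (rotate right by 2).
Applying that to "oqrkmsiekr" gives "kroqrkmsie".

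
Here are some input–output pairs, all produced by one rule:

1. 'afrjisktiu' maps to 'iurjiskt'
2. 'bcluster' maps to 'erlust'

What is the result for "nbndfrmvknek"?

Looking at the pairs, the operation is to delete the first 2 characters, then move the last 2 characters to the front (rotate right by 2).
Working it through for "nbndfrmvknek": intermediate "ndfrmvknek", final "ekndfrmvkn".
(Check on "bcluster": → "luster" → "erlust" ✓)

ekndfrmvkn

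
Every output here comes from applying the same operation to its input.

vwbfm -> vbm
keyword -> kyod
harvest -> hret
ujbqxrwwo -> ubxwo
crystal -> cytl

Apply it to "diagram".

Rule — keep every other character starting from the first (positions 1st, 3rd, 5th, ...).
So "diagram" becomes "darm".

darm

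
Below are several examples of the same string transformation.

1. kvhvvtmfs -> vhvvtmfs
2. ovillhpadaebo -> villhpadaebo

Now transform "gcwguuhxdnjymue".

The transformation: delete the first character.
For "gcwguuhxdnjymue" the result is "cwguuhxdnjymue".

cwguuhxdnjymue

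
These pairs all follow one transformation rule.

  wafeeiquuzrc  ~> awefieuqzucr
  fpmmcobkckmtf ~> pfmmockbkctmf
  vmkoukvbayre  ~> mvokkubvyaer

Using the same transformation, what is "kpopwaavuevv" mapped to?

pkpoawvaeuvv

The pattern: swap each adjacent pair of characters (1↔2, 3↔4, ...).
On "kpopwaavuevv" that produces "pkpoawvaeuvv".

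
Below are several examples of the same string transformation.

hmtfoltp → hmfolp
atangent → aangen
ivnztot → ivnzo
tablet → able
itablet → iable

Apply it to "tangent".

Rule — remove every "t".
Doing the same to "tangent": "angen".

angen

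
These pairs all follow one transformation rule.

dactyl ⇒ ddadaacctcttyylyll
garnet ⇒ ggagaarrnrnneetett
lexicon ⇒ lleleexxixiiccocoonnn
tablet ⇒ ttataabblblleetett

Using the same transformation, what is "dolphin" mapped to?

Rule — repeat every character 3 times, then swap each adjacent pair of characters (1↔2, 3↔4, ...).
"dolphin" → "dddooolllppphhhiiinnn" → "ddodoollplpphhihiinnn".
(Check on "lexicon": → "llleeexxxiiicccooonnn" → "lleleexxixiiccocoonnn" ✓)

ddodoollplpphhihiinnn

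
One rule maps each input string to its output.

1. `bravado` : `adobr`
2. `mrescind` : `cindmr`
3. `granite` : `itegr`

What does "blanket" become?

The pattern: move the first 2 characters to the end (rotate left by 2), then delete the first 2 characters.
Starting from "blanket": after the first operation, "anketbl"; after the second, "ketbl".

ketbl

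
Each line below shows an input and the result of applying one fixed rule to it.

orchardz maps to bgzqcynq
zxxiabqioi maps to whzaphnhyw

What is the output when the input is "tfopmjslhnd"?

nolirkgmcse

The transformation: shift every letter 1 place backward in the alphabet (wrapping around), then move the first 2 characters to the end (rotate left by 2).
Starting from "tfopmjslhnd": after the first operation, "senolirkgmc"; after the second, "nolirkgmcse".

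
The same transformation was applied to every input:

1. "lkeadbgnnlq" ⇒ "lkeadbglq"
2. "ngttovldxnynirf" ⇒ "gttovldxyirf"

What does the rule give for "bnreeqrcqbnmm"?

What's happening: remove every "n".
On "bnreeqrcqbnmm" that produces "breeqrcqbmm".

breeqrcqbmm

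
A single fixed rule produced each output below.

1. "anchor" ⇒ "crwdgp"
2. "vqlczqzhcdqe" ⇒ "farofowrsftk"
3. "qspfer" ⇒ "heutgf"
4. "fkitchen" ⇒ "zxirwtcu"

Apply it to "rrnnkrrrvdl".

Rule — shift every letter 11 places backward in the alphabet (wrapping around), then move the first character to the end.
Working it through for "rrnnkrrrvdl": intermediate "ggcczgggksa", final "gcczgggksag".
(Check on "anchor": → "pcrwdg" → "crwdgp" ✓)

gcczgggksag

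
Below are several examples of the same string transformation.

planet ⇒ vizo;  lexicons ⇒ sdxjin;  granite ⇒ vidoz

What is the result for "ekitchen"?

The transformation: delete the first 2 characters, then shift every letter 5 places backward in the alphabet (wrapping around).
On "ekitchen" that produces "doxczi".
(Check on "granite": → "anite" → "vidoz" ✓)

doxczi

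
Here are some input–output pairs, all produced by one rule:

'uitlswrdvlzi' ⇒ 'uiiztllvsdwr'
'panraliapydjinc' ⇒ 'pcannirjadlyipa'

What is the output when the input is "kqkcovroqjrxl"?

klqxkrcjoqvor

Looking at the pairs, the operation is to take characters alternately from the front and the back (1st, last, 2nd, 2nd-last, ...).
Doing the same to "kqkcovroqjrxl": "klqxkrcjoqvor".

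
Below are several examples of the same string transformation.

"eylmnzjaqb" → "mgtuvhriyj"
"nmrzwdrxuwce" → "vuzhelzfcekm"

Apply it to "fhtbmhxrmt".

Each output is the input with this applied: shift every letter 8 places forward in the alphabet (wrapping around).
So "fhtbmhxrmt" becomes "npbjupfzub".

npbjupfzub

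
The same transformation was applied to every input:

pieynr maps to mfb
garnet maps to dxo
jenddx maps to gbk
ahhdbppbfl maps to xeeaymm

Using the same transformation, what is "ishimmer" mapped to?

fpefj

In each case the input is transformed by: shift every letter 3 places backward in the alphabet (wrapping around), then delete the last 3 characters.
Working it through for "ishimmer": intermediate "fpefjjbo", final "fpefj".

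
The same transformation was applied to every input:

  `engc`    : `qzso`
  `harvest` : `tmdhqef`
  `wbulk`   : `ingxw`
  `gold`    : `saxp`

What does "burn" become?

ngdz

What's happening: shift every letter 12 places forward in the alphabet (wrapping around).
So "burn" becomes "ngdz".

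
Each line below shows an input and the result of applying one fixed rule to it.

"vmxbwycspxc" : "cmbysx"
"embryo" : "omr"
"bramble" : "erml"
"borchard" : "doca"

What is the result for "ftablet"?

ttbe

Rule — move the last character to the front, then keep every other character starting from the first (positions 1st, 3rd, 5th, ...).
Working it through for "ftablet": intermediate "tftable", final "ttbe".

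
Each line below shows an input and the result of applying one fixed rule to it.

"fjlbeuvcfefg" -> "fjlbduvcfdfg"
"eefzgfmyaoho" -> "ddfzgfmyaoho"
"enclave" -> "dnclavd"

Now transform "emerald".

The transformation: replace every "e" with "d".
Doing the same to "emerald": "dmdrald".

dmdrald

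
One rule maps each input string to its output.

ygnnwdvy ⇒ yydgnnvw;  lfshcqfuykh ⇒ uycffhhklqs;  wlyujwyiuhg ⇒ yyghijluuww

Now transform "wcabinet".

twabcein

The transformation: sort the characters into alphabetical order, then move the last 2 characters to the front (rotate right by 2).
Applying both steps to "wcabinet": "abceintw", then "twabcein".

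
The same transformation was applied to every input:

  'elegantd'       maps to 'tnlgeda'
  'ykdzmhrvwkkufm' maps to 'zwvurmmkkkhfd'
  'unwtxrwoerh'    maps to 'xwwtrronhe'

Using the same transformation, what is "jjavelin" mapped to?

vnljiea

The rule is to delete the first character, then sort the characters into reverse alphabetical order.
Doing the same to "jjavelin": "vnljiea".
(Check on "elegantd": → "legantd" → "tnlgeda" ✓)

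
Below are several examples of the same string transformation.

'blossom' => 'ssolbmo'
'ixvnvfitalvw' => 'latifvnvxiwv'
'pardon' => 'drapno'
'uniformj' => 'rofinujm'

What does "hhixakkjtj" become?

jkkaxihhjt

The pattern: move the last 2 characters to the front (rotate right by 2), then reverse the string.
On "hhixakkjtj": the first step gives "tjhhixakkj", and the second then gives "jkkaxihhjt".
(Check on "pardon": → "onpard" → "drapno" ✓)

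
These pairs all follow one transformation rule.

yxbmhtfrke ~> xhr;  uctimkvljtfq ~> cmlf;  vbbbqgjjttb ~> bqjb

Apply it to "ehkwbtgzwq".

hbz

The pattern: keep one character in every 3, starting at position 2 (positions 2nd, 5th, 8th, ...).
Doing the same to "ehkwbtgzwq": "hbz".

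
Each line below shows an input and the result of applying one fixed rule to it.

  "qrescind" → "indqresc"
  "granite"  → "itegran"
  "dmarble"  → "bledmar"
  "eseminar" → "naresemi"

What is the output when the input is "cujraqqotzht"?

In each case the input is transformed by: move the last 3 characters to the front (rotate right by 3).
For "cujraqqotzht" the result is "zhtcujraqqot".

zhtcujraqqot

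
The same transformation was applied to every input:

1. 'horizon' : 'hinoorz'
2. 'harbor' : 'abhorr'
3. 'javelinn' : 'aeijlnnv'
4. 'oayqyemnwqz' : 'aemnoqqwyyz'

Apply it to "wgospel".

eglopsw

The rule is to sort the characters into alphabetical order.
Doing the same to "wgospel": "eglopsw".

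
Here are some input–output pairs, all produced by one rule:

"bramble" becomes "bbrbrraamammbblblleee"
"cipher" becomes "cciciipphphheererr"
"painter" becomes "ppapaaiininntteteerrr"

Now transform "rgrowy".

rrgrggrroroowwywyy

In each case the input is transformed by: repeat every character 3 times, then swap each adjacent pair of characters (1↔2, 3↔4, ...).
Working it through for "rgrowy": intermediate "rrrgggrrrooowwwyyy", final "rrgrggrroroowwywyy".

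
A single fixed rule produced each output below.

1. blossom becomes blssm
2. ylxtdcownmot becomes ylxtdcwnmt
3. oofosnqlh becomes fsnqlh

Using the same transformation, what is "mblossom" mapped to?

mblssm

The pattern: remove every "o".
"mblossom" → "mblssm".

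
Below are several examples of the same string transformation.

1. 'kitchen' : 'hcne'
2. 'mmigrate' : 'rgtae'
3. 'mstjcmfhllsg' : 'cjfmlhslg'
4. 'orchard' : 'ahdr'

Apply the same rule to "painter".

Each output is the input with this applied: delete the first 3 characters, then swap each adjacent pair of characters (1↔2, 3↔4, ...).
Starting from "painter": after the first operation, "nter"; after the second, "tnre".

tnre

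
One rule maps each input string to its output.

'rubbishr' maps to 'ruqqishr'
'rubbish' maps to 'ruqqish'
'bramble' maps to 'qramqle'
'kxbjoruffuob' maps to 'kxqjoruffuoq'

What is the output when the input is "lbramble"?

lqramqle

The transformation: replace every "b" with "q".
Applying that to "lbramble" gives "lqramqle".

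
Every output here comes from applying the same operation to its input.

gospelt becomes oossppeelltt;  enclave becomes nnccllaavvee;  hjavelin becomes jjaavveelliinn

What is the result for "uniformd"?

nniiffoorrmmdd

Looking at the pairs, the operation is to delete the first character, then double every character.
Applying both steps to "uniformd": "niformd", then "nniiffoorrmmdd".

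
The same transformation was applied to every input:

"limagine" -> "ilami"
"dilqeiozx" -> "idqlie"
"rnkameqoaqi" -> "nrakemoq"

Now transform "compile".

The transformation: swap each adjacent pair of characters (1↔2, 3↔4, ...), then delete the last 3 characters.
Starting from "compile": after the first operation, "ocpmlie"; after the second, "ocpm".

ocpm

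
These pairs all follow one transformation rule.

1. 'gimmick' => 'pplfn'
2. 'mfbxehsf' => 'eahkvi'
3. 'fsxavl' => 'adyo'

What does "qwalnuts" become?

The transformation: delete the first 2 characters, then shift every letter 3 places forward in the alphabet (wrapping around).
"qwalnuts" → "alnuts" → "doqxwv".

doqxwv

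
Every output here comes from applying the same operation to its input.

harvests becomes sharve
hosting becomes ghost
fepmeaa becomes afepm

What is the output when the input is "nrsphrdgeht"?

The pattern: move the last character to the front, then delete the last 2 characters.
Applying both steps to "nrsphrdgeht": "tnrsphrdgeh", then "tnrsphrdg".
(Check on "harvests": → "sharvest" → "sharve" ✓)

tnrsphrdg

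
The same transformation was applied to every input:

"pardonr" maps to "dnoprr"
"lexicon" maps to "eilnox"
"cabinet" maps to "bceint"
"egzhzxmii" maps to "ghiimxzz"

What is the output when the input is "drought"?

The transformation: sort the characters into alphabetical order, then delete the first character.
Applying both steps to "drought": "dghortu", then "ghortu".

ghortu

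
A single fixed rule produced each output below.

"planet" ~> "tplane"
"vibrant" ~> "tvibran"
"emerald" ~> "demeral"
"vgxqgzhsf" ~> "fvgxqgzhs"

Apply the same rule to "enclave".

eenclav

Looking at the pairs, the operation is to move the last character to the front.
On "enclave" that produces "eenclav".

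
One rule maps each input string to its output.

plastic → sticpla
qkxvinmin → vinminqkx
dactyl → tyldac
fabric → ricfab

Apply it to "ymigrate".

grateymi

The rule is to move the first 3 characters to the end (rotate left by 3).
Doing the same to "ymigrate": "grateymi".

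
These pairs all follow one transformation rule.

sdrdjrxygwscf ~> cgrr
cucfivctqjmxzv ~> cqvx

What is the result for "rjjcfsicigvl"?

Looking at the pairs, the operation is to keep one character in every 3, starting at position 3 (positions 3rd, 6th, 9th, ...), then sort the characters into alphabetical order.
Working it through for "rjjcfsicigvl": intermediate "jsil", final "ijls".
(Check on "cucfivctqjmxzv": → "cvqx" → "cqvx" ✓)

ijls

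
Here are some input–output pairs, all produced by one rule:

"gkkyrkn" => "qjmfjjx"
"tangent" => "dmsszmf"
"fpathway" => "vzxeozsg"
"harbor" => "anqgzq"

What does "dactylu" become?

xktczbs

The rule is to move the last 3 characters to the front (rotate right by 3), then shift every letter 1 place backward in the alphabet (wrapping around).
Applying that to "dactylu" gives "xktczbs".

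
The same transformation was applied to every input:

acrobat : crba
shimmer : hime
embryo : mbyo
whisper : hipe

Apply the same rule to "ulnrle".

lnle

Each output is the input with this applied: double every character, then keep one character in every 3, starting at position 3 (positions 3rd, 6th, 9th, ...).
"ulnrle" → "uullnnrrllee" → "lnle".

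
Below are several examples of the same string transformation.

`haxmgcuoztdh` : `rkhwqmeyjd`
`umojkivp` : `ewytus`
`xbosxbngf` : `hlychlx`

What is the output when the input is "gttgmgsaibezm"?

qddqwqckslo

What's happening: delete the last 2 characters, then shift every letter 10 places forward in the alphabet (wrapping around).
So "gttgmgsaibezm" becomes "qddqwqckslo".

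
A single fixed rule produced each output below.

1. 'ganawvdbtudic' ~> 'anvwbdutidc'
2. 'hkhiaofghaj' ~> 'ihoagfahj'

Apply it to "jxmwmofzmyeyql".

The rule is to swap each adjacent pair of characters (1↔2, 3↔4, ...), then delete the first 2 characters.
"jxmwmofzmyeyql" → "xjwmomzfymyelq" → "wmomzfymyelq".

wmomzfymyelq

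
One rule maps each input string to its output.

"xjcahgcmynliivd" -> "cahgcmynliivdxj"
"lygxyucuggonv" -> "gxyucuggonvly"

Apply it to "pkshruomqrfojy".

Rule — move the first 2 characters to the end (rotate left by 2).
Doing the same to "pkshruomqrfojy": "shruomqrfojypk".

shruomqrfojypk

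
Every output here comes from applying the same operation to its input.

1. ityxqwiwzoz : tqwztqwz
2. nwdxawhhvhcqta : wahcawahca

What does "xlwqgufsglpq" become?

lgsplgsp

The rule is to keep one character in every 3, starting at position 2 (positions 2nd, 5th, 8th, ...), then write the whole string twice.
Applying both steps to "xlwqgufsglpq": "lgsp", then "lgsplgsp".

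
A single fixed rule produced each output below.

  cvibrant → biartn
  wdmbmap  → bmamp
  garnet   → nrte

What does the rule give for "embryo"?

rboy

In each case the input is transformed by: swap each adjacent pair of characters (1↔2, 3↔4, ...), then delete the first 2 characters.
Applying both steps to "embryo": "merboy", then "rboy".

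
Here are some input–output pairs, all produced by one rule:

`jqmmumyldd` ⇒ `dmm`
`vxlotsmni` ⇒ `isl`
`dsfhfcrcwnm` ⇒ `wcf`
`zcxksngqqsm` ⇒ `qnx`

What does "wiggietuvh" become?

Rule — keep one character in every 3, starting at position 3 (positions 3rd, 6th, 9th, ...), then reverse the string.
"wiggietuvh" → "veg".

veg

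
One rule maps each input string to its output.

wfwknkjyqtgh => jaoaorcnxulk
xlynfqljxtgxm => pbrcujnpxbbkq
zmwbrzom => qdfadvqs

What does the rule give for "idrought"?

hmsvkyxl

Rule — shift every letter 4 places forward in the alphabet (wrapping around), then swap each adjacent pair of characters (1↔2, 3↔4, ...).
Starting from "idrought": after the first operation, "mhvsyklx"; after the second, "hmsvkyxl".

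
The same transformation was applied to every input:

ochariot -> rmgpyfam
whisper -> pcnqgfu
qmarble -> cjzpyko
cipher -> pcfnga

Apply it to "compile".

cjgnkma

What's happening: shift every letter 2 places backward in the alphabet (wrapping around), then reverse the string.
Applying both steps to "compile": "amkngjc", then "cjgnkma".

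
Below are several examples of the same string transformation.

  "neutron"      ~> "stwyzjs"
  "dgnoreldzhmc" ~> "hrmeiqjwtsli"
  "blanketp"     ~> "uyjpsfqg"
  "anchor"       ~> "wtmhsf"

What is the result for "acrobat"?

The rule is to reverse the string, then shift every letter 5 places forward in the alphabet (wrapping around).
For "acrobat" the result is "yfgtwhf".
(Check on "anchor": → "rohcna" → "wtmhsf" ✓)

yfgtwhf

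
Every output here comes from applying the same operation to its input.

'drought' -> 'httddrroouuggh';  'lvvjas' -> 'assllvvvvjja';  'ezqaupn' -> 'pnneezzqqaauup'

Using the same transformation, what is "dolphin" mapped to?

Each output is the input with this applied: double every character, then move the last 3 characters to the front (rotate right by 3).
For "dolphin" the result is "innddoollpphhi".

innddoollpphhi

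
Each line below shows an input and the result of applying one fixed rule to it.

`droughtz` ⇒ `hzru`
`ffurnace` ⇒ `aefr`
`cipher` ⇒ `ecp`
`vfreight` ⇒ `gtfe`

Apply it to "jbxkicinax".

iajxi

What's happening: swap the front and back halves of the string, then keep every other character starting from the second (positions 2nd, 4th, 6th, ...).
Starting from "jbxkicinax": after the first operation, "cinaxjbxki"; after the second, "iajxi".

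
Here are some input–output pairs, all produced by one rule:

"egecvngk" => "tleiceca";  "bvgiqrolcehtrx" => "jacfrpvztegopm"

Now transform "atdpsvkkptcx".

iinravyrbnqt

In each case the input is transformed by: swap the front and back halves of the string, then shift every letter 2 places backward in the alphabet (wrapping around).
"atdpsvkkptcx" → "kkptcxatdpsv" → "iinravyrbnqt".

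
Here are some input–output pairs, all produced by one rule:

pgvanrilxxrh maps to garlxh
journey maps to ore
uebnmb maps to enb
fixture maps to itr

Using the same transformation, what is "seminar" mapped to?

eia

In each case the input is transformed by: keep every other character starting from the second (positions 2nd, 4th, 6th, ...).
"seminar" → "eia".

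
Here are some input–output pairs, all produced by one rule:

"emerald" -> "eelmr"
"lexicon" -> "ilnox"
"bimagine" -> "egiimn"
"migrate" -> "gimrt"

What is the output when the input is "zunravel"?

Each output is the input with this applied: sort the characters into alphabetical order, then delete the first 2 characters.
"zunravel" → "aelnruvz" → "lnruvz".
(Check on "migrate": → "aegimrt" → "gimrt" ✓)

lnruvz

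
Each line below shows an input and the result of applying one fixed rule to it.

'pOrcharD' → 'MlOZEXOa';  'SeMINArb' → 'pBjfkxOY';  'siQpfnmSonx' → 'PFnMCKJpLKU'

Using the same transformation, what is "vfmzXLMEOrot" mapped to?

In each case the input is transformed by: flip the case of every letter, then shift every letter 3 places backward in the alphabet (wrapping around).
"vfmzXLMEOrot" → "SCJWuijblOLQ".

SCJWuijblOLQ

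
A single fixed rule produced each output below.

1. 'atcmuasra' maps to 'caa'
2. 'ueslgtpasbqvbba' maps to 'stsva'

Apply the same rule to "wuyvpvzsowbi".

yvoi

The transformation: keep one character in every 3, starting at position 3 (positions 3rd, 6th, 9th, ...).
For "wuyvpvzsowbi" the result is "yvoi".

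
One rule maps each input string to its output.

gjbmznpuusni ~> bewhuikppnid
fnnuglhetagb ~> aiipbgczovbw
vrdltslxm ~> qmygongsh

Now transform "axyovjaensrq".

The transformation: shift every letter 5 places backward in the alphabet (wrapping around).
For "axyovjaensrq" the result is "vstjqevzinml".

vstjqevzinml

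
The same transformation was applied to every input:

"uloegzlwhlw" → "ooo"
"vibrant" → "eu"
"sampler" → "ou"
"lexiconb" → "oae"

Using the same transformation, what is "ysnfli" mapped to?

Each output is the input with this applied: shift every letter 3 places forward in the alphabet (wrapping around), then keep only the vowels.
Applying that to "ysnfli" gives "io".

io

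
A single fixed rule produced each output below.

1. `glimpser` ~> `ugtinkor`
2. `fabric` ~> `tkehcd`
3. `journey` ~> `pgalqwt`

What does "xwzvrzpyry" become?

atazybxtbr

The transformation: shift every letter 2 places forward in the alphabet (wrapping around), then move the last 3 characters to the front (rotate right by 3).
On "xwzvrzpyry": the first step gives "zybxtbrata", and the second then gives "atazybxtbr".
(Check on "journey": → "lqwtpga" → "pgalqwt" ✓)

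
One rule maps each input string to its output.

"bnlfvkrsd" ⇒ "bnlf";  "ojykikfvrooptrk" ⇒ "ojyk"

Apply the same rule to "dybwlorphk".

dybw

Each output is the input with this applied: keep only the first 4 characters.
Doing the same to "dybwlorphk": "dybw".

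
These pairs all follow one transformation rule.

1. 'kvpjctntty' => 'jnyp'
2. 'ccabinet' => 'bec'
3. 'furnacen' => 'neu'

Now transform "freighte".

Each output is the input with this applied: move the first 3 characters to the end (rotate left by 3), then keep one character in every 3, starting at position 1 (positions 1st, 4th, 7th, ...).
Starting from "freighte": after the first operation, "ightefre"; after the second, "itr".

itr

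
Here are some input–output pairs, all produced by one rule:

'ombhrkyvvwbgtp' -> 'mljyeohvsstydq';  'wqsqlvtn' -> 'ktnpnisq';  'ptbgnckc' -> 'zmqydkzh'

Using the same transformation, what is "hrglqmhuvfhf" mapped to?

ceodinjersce

Looking at the pairs, the operation is to move the last character to the front, then shift every letter 3 places backward in the alphabet (wrapping around).
Applying both steps to "hrglqmhuvfhf": "fhrglqmhuvfh", then "ceodinjersce".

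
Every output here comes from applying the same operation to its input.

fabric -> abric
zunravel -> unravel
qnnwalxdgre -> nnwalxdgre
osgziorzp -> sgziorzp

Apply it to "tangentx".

The rule is to delete the first character.
So "tangentx" becomes "angentx".

angentx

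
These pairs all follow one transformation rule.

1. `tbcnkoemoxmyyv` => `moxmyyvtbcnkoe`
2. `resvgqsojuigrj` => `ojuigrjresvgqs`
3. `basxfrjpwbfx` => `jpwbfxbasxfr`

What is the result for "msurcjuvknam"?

uvknammsurcj

The pattern: swap the front and back halves of the string.
For "msurcjuvknam" the result is "uvknammsurcj".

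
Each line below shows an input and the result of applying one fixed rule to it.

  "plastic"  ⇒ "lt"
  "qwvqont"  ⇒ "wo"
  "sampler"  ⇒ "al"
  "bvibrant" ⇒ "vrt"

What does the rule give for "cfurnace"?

Each output is the input with this applied: keep one character in every 3, starting at position 2 (positions 2nd, 5th, 8th, ...).
For "cfurnace" the result is "fne".

fne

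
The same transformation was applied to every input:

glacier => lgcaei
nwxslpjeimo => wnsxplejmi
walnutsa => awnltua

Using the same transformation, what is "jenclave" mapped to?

What's happening: swap each adjacent pair of characters (1↔2, 3↔4, ...), then delete the last character.
"jenclave" → "ejcnale".

ejcnale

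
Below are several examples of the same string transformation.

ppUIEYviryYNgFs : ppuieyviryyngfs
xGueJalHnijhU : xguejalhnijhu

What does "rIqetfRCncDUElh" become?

Looking at the pairs, the operation is to convert every letter to lowercase.
For "rIqetfRCncDUElh" the result is "riqetfrcncduelh".

riqetfrcncduelh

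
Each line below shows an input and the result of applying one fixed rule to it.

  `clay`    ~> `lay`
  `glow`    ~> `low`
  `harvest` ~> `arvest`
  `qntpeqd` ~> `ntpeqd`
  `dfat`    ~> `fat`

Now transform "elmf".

Each output is the input with this applied: delete the first character.
Applying that to "elmf" gives "lmf".

lmf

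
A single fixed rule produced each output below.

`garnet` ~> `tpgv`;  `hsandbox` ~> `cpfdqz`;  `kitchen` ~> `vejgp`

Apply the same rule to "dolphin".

Rule — delete the first 2 characters, then shift every letter 2 places forward in the alphabet (wrapping around).
On "dolphin": the first step gives "lphin", and the second then gives "nrjkp".
(Check on "kitchen": → "tchen" → "vejgp" ✓)

nrjkp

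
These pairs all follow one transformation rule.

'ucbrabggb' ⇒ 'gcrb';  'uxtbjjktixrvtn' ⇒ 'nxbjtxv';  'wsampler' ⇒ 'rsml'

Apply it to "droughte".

eruh

Rule — keep every other character starting from the second (positions 2nd, 4th, 6th, ...), then move the last character to the front.
Doing the same to "droughte": "eruh".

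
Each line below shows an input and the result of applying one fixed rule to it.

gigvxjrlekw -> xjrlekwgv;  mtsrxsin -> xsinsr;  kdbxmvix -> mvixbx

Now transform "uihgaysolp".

Looking at the pairs, the operation is to delete the first 2 characters, then move the first 2 characters to the end (rotate left by 2).
Working it through for "uihgaysolp": intermediate "hgaysolp", final "aysolphg".

aysolphg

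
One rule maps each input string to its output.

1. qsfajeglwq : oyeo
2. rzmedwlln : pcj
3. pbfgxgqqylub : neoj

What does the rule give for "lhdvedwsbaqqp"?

jtuyn

The transformation: shift every letter 2 places backward in the alphabet (wrapping around), then keep one character in every 3, starting at position 1 (positions 1st, 4th, 7th, ...).
For "lhdvedwsbaqqp", step one produces "jfbtcbuqzyoon"; step two turns that into "jtuyn".
(Check on "rzmedwlln": → "pxkcbujjl" → "pcj" ✓)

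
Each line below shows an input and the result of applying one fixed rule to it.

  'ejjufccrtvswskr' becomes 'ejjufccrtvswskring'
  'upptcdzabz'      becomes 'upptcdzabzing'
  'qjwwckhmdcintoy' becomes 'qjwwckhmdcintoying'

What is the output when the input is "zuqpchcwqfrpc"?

The pattern: append "ing".
On "zuqpchcwqfrpc" that produces "zuqpchcwqfrpcing".

zuqpchcwqfrpcing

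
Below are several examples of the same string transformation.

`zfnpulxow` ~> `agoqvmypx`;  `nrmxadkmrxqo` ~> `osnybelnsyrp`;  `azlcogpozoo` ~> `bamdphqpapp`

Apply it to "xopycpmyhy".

In each case the input is transformed by: shift every letter 1 place forward in the alphabet (wrapping around).
Doing the same to "xopycpmyhy": "ypqzdqnziz".

ypqzdqnziz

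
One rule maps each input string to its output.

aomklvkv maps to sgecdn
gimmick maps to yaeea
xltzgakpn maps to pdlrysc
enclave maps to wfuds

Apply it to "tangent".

lsfyw

The transformation: shift every letter 8 places backward in the alphabet (wrapping around), then delete the last 2 characters.
"tangent" → "lsfywfl" → "lsfyw".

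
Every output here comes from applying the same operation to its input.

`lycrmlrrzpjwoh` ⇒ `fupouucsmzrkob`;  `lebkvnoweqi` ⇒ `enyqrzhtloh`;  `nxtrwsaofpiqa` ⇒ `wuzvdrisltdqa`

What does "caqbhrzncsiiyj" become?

What's happening: move the first 2 characters to the end (rotate left by 2), then shift every letter 3 places forward in the alphabet (wrapping around).
On "caqbhrzncsiiyj": the first step gives "qbhrzncsiiyjca", and the second then gives "tekucqfvllbmfd".

tekucqfvllbmfd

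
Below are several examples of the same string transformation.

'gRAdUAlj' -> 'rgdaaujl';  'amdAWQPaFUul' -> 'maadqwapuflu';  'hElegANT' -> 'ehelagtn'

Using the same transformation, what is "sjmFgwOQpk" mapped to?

Looking at the pairs, the operation is to swap each adjacent pair of characters (1↔2, 3↔4, ...), then convert every letter to lowercase.
On "sjmFgwOQpk" that produces "jsfmwgqokp".
(Check on "amdAWQPaFUul": → "maAdQWaPUFlu" → "maadqwapuflu" ✓)

jsfmwgqokp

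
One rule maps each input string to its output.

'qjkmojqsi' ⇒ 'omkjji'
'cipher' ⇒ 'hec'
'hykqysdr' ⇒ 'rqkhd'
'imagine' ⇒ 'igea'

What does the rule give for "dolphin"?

lihd

Each output is the input with this applied: sort the characters into reverse alphabetical order, then delete the first 3 characters.
Applying both steps to "dolphin": "ponlihd", then "lihd".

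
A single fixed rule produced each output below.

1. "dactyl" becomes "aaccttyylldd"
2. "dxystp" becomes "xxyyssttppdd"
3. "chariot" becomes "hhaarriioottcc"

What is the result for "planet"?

Rule — double every character, then move the first 2 characters to the end (rotate left by 2).
On "planet" that produces "llaanneettpp".

llaanneettpp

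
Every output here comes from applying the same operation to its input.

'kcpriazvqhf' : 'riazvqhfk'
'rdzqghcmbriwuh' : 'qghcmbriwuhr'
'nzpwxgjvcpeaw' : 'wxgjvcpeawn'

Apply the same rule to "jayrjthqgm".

Looking at the pairs, the operation is to move the first character to the end, then delete the first 2 characters.
"jayrjthqgm" → "ayrjthqgmj" → "rjthqgmj".

rjthqgmj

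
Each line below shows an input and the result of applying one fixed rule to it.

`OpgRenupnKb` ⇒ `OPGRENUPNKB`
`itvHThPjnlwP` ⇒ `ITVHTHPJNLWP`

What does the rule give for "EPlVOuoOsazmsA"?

EPLVOUOOSAZMSA

The transformation: convert every letter to uppercase.
"EPlVOuoOsazmsA" → "EPLVOUOOSAZMSA".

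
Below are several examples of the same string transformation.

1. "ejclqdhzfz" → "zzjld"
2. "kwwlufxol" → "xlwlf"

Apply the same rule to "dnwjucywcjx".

cxnjcw

The rule is to move the last 3 characters to the front (rotate right by 3), then keep every other character starting from the first (positions 1st, 3rd, 5th, ...).
For "dnwjucywcjx" the result is "cxnjcw".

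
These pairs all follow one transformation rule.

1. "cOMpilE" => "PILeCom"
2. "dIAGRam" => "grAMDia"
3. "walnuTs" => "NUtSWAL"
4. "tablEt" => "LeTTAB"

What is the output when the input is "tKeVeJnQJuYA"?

vEjNqjUyaTkE

Looking at the pairs, the operation is to move the first 3 characters to the end (rotate left by 3), then flip the case of every letter.
On "tKeVeJnQJuYA": the first step gives "VeJnQJuYAtKe", and the second then gives "vEjNqjUyaTkE".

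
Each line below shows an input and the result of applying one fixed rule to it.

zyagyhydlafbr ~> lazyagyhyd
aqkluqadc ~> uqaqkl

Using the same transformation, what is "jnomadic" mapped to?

The rule is to delete the last 3 characters, then move the last 2 characters to the front (rotate right by 2).
For "jnomadic", step one produces "jnoma"; step two turns that into "majno".

majno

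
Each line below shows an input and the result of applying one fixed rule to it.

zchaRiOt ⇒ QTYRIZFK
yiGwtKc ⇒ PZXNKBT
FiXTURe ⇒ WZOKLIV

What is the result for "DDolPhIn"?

Each output is the input with this applied: shift every letter 9 places backward in the alphabet (wrapping around), then convert every letter to uppercase.
"DDolPhIn" → "UUfcGyZe" → "UUFCGYZE".

UUFCGYZE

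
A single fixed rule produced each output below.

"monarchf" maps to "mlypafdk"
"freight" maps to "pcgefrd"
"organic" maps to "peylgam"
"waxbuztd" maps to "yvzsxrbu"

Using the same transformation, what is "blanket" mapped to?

Rule — move the first character to the end, then shift every letter 2 places backward in the alphabet (wrapping around).
Applying both steps to "blanket": "lanketb", then "jylicrz".

jylicrz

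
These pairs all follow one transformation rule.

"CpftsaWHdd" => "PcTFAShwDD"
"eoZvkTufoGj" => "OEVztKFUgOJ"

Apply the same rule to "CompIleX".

OcPMLixE

The rule is to swap each adjacent pair of characters (1↔2, 3↔4, ...), then flip the case of every letter.
Starting from "CompIleX": after the first operation, "oCpmlIXe"; after the second, "OcPMLixE".
(Check on "CpftsaWHdd": → "pCtfasHWdd" → "PcTFAShwDD" ✓)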